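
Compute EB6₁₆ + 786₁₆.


Align and add column by column (LSB to MSB, each column mod 16 with carry):
  0EB6
+ 0786
  ----
  col 0: 6(6) + 6(6) + 0 (carry in) = 12 → C(12), carry out 0
  col 1: B(11) + 8(8) + 0 (carry in) = 19 → 3(3), carry out 1
  col 2: E(14) + 7(7) + 1 (carry in) = 22 → 6(6), carry out 1
  col 3: 0(0) + 0(0) + 1 (carry in) = 1 → 1(1), carry out 0
Reading digits MSB→LSB: 163C
Strip leading zeros: 163C
= 0x163C


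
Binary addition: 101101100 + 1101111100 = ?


Align and add column by column (LSB to MSB, carry propagating):
  00101101100
+ 01101111100
  -----------
  col 0: 0 + 0 + 0 (carry in) = 0 → bit 0, carry out 0
  col 1: 0 + 0 + 0 (carry in) = 0 → bit 0, carry out 0
  col 2: 1 + 1 + 0 (carry in) = 2 → bit 0, carry out 1
  col 3: 1 + 1 + 1 (carry in) = 3 → bit 1, carry out 1
  col 4: 0 + 1 + 1 (carry in) = 2 → bit 0, carry out 1
  col 5: 1 + 1 + 1 (carry in) = 3 → bit 1, carry out 1
  col 6: 1 + 1 + 1 (carry in) = 3 → bit 1, carry out 1
  col 7: 0 + 0 + 1 (carry in) = 1 → bit 1, carry out 0
  col 8: 1 + 1 + 0 (carry in) = 2 → bit 0, carry out 1
  col 9: 0 + 1 + 1 (carry in) = 2 → bit 0, carry out 1
  col 10: 0 + 0 + 1 (carry in) = 1 → bit 1, carry out 0
Reading bits MSB→LSB: 10011101000
Strip leading zeros: 10011101000
= 10011101000


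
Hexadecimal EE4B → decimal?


Positional values:
Position 0: B × 16^0 = 11 × 1 = 11
Position 1: 4 × 16^1 = 4 × 16 = 64
Position 2: E × 16^2 = 14 × 256 = 3584
Position 3: E × 16^3 = 14 × 4096 = 57344
Sum = 11 + 64 + 3584 + 57344
= 61003


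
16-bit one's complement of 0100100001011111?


Original: 0100100001011111
Invert all bits:
  bit 0: 0 → 1
  bit 1: 1 → 0
  bit 2: 0 → 1
  bit 3: 0 → 1
  bit 4: 1 → 0
  bit 5: 0 → 1
  bit 6: 0 → 1
  bit 7: 0 → 1
  bit 8: 0 → 1
  bit 9: 1 → 0
  bit 10: 0 → 1
  bit 11: 1 → 0
  bit 12: 1 → 0
  bit 13: 1 → 0
  bit 14: 1 → 0
  bit 15: 1 → 0
= 1011011110100000


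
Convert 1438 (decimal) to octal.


Divide by 8 repeatedly:
1438 ÷ 8 = 179 remainder 6
179 ÷ 8 = 22 remainder 3
22 ÷ 8 = 2 remainder 6
2 ÷ 8 = 0 remainder 2
Reading remainders bottom-up:
= 0o2636


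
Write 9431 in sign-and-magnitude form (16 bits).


Sign bit: 0 (positive)
Magnitude: 9431 = 010010011010111
= 0010010011010111


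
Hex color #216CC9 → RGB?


Hex: #216CC9
R = 21₁₆ = 33
G = 6C₁₆ = 108
B = C9₁₆ = 201
= RGB(33, 108, 201)


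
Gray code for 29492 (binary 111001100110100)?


Binary: 111001100110100
Gray code: G = B XOR (B >> 1)
B >> 1 = 011100110011010
111001100110100 XOR 011100110011010:
  1 XOR 0 = 1
  1 XOR 1 = 0
  1 XOR 1 = 0
  0 XOR 1 = 1
  0 XOR 0 = 0
  1 XOR 0 = 1
  1 XOR 1 = 0
  0 XOR 1 = 1
  0 XOR 0 = 0
  1 XOR 0 = 1
  1 XOR 1 = 0
  0 XOR 1 = 1
  1 XOR 0 = 1
  0 XOR 1 = 1
  0 XOR 0 = 0
= 100101010101110


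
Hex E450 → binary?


Each hex digit → 4 binary bits:
  E = 1110
  4 = 0100
  5 = 0101
  0 = 0000
Concatenate: 1110 0100 0101 0000
= 1110010001010000


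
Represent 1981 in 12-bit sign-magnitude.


Sign bit: 0 (positive)
Magnitude: 1981 = 11110111101
= 011110111101


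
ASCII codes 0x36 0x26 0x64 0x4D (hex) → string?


Codes (hex): 0x36 0x26 0x64 0x4D
Per-code ASCII lookup:
  0x36 = 54  (range 48-57: digits, 54 - 48 = 6) → '6'
  0x26 = 38  (special character) → '&'
  0x64 = 100  (range 97-122: lowercase, 100 - 97 = 3) → 'd'
  0x4D = 77  (range 65-90: uppercase, 77 - 65 = 12) → 'M'
= '6&dM'


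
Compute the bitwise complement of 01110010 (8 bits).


Original: 01110010
Invert all bits:
  bit 0: 0 → 1
  bit 1: 1 → 0
  bit 2: 1 → 0
  bit 3: 1 → 0
  bit 4: 0 → 1
  bit 5: 0 → 1
  bit 6: 1 → 0
  bit 7: 0 → 1
= 10001101


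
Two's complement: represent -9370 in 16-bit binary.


Original: 0010010010011010
Step 1 - Invert all bits: 1101101101100101
Step 2 - Add 1: 1101101101100101 + 1
= 1101101101100110 (represents -9370)


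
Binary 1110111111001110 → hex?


Group into 4-bit nibbles: 1110111111001110
  1110 = E
  1111 = F
  1100 = C
  1110 = E
= 0xEFCE


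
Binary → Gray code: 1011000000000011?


Binary: 1011000000000011
Gray code: G = B XOR (B >> 1)
B >> 1 = 0101100000000001
1011000000000011 XOR 0101100000000001:
  1 XOR 0 = 1
  0 XOR 1 = 1
  1 XOR 0 = 1
  1 XOR 1 = 0
  0 XOR 1 = 1
  0 XOR 0 = 0
  0 XOR 0 = 0
  0 XOR 0 = 0
  0 XOR 0 = 0
  0 XOR 0 = 0
  0 XOR 0 = 0
  0 XOR 0 = 0
  0 XOR 0 = 0
  0 XOR 0 = 0
  1 XOR 0 = 1
  1 XOR 1 = 0
= 1110100000000010


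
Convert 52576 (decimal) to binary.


Divide by 2 repeatedly:
52576 ÷ 2 = 26288 remainder 0
26288 ÷ 2 = 13144 remainder 0
13144 ÷ 2 = 6572 remainder 0
6572 ÷ 2 = 3286 remainder 0
3286 ÷ 2 = 1643 remainder 0
1643 ÷ 2 = 821 remainder 1
821 ÷ 2 = 410 remainder 1
410 ÷ 2 = 205 remainder 0
205 ÷ 2 = 102 remainder 1
102 ÷ 2 = 51 remainder 0
51 ÷ 2 = 25 remainder 1
25 ÷ 2 = 12 remainder 1
12 ÷ 2 = 6 remainder 0
6 ÷ 2 = 3 remainder 0
3 ÷ 2 = 1 remainder 1
1 ÷ 2 = 0 remainder 1
Reading remainders bottom-up:
= 1100110101100000


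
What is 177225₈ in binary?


Each octal digit → 3 binary bits:
  1 = 001
  7 = 111
  7 = 111
  2 = 010
  2 = 010
  5 = 101
Concatenate: 001 111 111 010 010 101
= 001111111010010101


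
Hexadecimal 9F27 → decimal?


Positional values:
Position 0: 7 × 16^0 = 7 × 1 = 7
Position 1: 2 × 16^1 = 2 × 16 = 32
Position 2: F × 16^2 = 15 × 256 = 3840
Position 3: 9 × 16^3 = 9 × 4096 = 36864
Sum = 7 + 32 + 3840 + 36864
= 40743


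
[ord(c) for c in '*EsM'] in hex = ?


String: '*EsM'  (4 characters)
Per-character ASCII lookup:
  '*': special character: '*' = 42 → 0x2A
  'E': uppercase starts at 65: 'E' = 65 + 4 = 69 → 0x45
  's': lowercase starts at 97: 's' = 97 + 18 = 115 → 0x73
  'M': uppercase starts at 65: 'M' = 65 + 12 = 77 → 0x4D
= 0x2A 0x45 0x73 0x4D


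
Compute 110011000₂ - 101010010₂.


Align and subtract column by column (LSB to MSB, borrowing when needed):
  110011000
- 101010010
  ---------
  col 0: (0 - 0 borrow-in) - 0 → 0 - 0 = 0, borrow out 0
  col 1: (0 - 0 borrow-in) - 1 → borrow from next column: (0+2) - 1 = 1, borrow out 1
  col 2: (0 - 1 borrow-in) - 0 → borrow from next column: (-1+2) - 0 = 1, borrow out 1
  col 3: (1 - 1 borrow-in) - 0 → 0 - 0 = 0, borrow out 0
  col 4: (1 - 0 borrow-in) - 1 → 1 - 1 = 0, borrow out 0
  col 5: (0 - 0 borrow-in) - 0 → 0 - 0 = 0, borrow out 0
  col 6: (0 - 0 borrow-in) - 1 → borrow from next column: (0+2) - 1 = 1, borrow out 1
  col 7: (1 - 1 borrow-in) - 0 → 0 - 0 = 0, borrow out 0
  col 8: (1 - 0 borrow-in) - 1 → 1 - 1 = 0, borrow out 0
Reading bits MSB→LSB: 001000110
Strip leading zeros: 1000110
= 1000110


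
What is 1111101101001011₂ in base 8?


Group into 3-bit groups: 001111101101001011
  001 = 1
  111 = 7
  101 = 5
  101 = 5
  001 = 1
  011 = 3
= 0o175513


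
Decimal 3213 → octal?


Divide by 8 repeatedly:
3213 ÷ 8 = 401 remainder 5
401 ÷ 8 = 50 remainder 1
50 ÷ 8 = 6 remainder 2
6 ÷ 8 = 0 remainder 6
Reading remainders bottom-up:
= 0o6215


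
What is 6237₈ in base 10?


Positional values:
Position 0: 7 × 8^0 = 7
Position 1: 3 × 8^1 = 24
Position 2: 2 × 8^2 = 128
Position 3: 6 × 8^3 = 3072
Sum = 7 + 24 + 128 + 3072
= 3231


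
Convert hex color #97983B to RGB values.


Hex: #97983B
R = 97₁₆ = 151
G = 98₁₆ = 152
B = 3B₁₆ = 59
= RGB(151, 152, 59)


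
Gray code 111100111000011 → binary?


Gray code: 111100111000011
MSB stays the same: 1
Each subsequent bit = prev_binary XOR current_gray:
  B[1] = 1 XOR 1 = 0
  B[2] = 0 XOR 1 = 1
  B[3] = 1 XOR 1 = 0
  B[4] = 0 XOR 0 = 0
  B[5] = 0 XOR 0 = 0
  B[6] = 0 XOR 1 = 1
  B[7] = 1 XOR 1 = 0
  B[8] = 0 XOR 1 = 1
  B[9] = 1 XOR 0 = 1
  B[10] = 1 XOR 0 = 1
  B[11] = 1 XOR 0 = 1
  B[12] = 1 XOR 0 = 1
  B[13] = 1 XOR 1 = 0
  B[14] = 0 XOR 1 = 1
= 101000101111101 (20861 decimal)


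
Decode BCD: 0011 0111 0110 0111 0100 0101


Each 4-bit group → digit:
  0011 → 3
  0111 → 7
  0110 → 6
  0111 → 7
  0100 → 4
  0101 → 5
= 376745


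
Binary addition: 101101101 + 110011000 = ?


Align and add column by column (LSB to MSB, carry propagating):
  0101101101
+ 0110011000
  ----------
  col 0: 1 + 0 + 0 (carry in) = 1 → bit 1, carry out 0
  col 1: 0 + 0 + 0 (carry in) = 0 → bit 0, carry out 0
  col 2: 1 + 0 + 0 (carry in) = 1 → bit 1, carry out 0
  col 3: 1 + 1 + 0 (carry in) = 2 → bit 0, carry out 1
  col 4: 0 + 1 + 1 (carry in) = 2 → bit 0, carry out 1
  col 5: 1 + 0 + 1 (carry in) = 2 → bit 0, carry out 1
  col 6: 1 + 0 + 1 (carry in) = 2 → bit 0, carry out 1
  col 7: 0 + 1 + 1 (carry in) = 2 → bit 0, carry out 1
  col 8: 1 + 1 + 1 (carry in) = 3 → bit 1, carry out 1
  col 9: 0 + 0 + 1 (carry in) = 1 → bit 1, carry out 0
Reading bits MSB→LSB: 1100000101
Strip leading zeros: 1100000101
= 1100000101


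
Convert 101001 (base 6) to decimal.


Positional values (base 6):
  1 × 6^0 = 1 × 1 = 1
  0 × 6^1 = 0 × 6 = 0
  0 × 6^2 = 0 × 36 = 0
  1 × 6^3 = 1 × 216 = 216
  0 × 6^4 = 0 × 1296 = 0
  1 × 6^5 = 1 × 7776 = 7776
Sum = 1 + 0 + 0 + 216 + 0 + 7776
= 7993


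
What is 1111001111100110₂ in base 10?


Positional values:
Bit 1: 1 × 2^1 = 2
Bit 2: 1 × 2^2 = 4
Bit 5: 1 × 2^5 = 32
Bit 6: 1 × 2^6 = 64
Bit 7: 1 × 2^7 = 128
Bit 8: 1 × 2^8 = 256
Bit 9: 1 × 2^9 = 512
Bit 12: 1 × 2^12 = 4096
Bit 13: 1 × 2^13 = 8192
Bit 14: 1 × 2^14 = 16384
Bit 15: 1 × 2^15 = 32768
Sum = 2 + 4 + 32 + 64 + 128 + 256 + 512 + 4096 + 8192 + 16384 + 32768
= 62438


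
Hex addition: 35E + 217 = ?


Align and add column by column (LSB to MSB, each column mod 16 with carry):
  035E
+ 0217
  ----
  col 0: E(14) + 7(7) + 0 (carry in) = 21 → 5(5), carry out 1
  col 1: 5(5) + 1(1) + 1 (carry in) = 7 → 7(7), carry out 0
  col 2: 3(3) + 2(2) + 0 (carry in) = 5 → 5(5), carry out 0
  col 3: 0(0) + 0(0) + 0 (carry in) = 0 → 0(0), carry out 0
Reading digits MSB→LSB: 0575
Strip leading zeros: 575
= 0x575


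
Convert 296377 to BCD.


Each digit → 4-bit binary:
  2 → 0010
  9 → 1001
  6 → 0110
  3 → 0011
  7 → 0111
  7 → 0111
= 0010 1001 0110 0011 0111 0111


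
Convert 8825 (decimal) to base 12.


Divide by 12 repeatedly:
8825 ÷ 12 = 735 remainder 5
735 ÷ 12 = 61 remainder 3
61 ÷ 12 = 5 remainder 1
5 ÷ 12 = 0 remainder 5
Reading remainders bottom-up:
= 5135


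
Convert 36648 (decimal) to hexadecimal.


Divide by 16 repeatedly:
36648 ÷ 16 = 2290 remainder 8 (8)
2290 ÷ 16 = 143 remainder 2 (2)
143 ÷ 16 = 8 remainder 15 (F)
8 ÷ 16 = 0 remainder 8 (8)
Reading remainders bottom-up:
= 0x8F28


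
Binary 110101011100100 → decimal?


Positional values:
Bit 2: 1 × 2^2 = 4
Bit 5: 1 × 2^5 = 32
Bit 6: 1 × 2^6 = 64
Bit 7: 1 × 2^7 = 128
Bit 9: 1 × 2^9 = 512
Bit 11: 1 × 2^11 = 2048
Bit 13: 1 × 2^13 = 8192
Bit 14: 1 × 2^14 = 16384
Sum = 4 + 32 + 64 + 128 + 512 + 2048 + 8192 + 16384
= 27364


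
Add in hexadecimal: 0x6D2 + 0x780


Align and add column by column (LSB to MSB, each column mod 16 with carry):
  06D2
+ 0780
  ----
  col 0: 2(2) + 0(0) + 0 (carry in) = 2 → 2(2), carry out 0
  col 1: D(13) + 8(8) + 0 (carry in) = 21 → 5(5), carry out 1
  col 2: 6(6) + 7(7) + 1 (carry in) = 14 → E(14), carry out 0
  col 3: 0(0) + 0(0) + 0 (carry in) = 0 → 0(0), carry out 0
Reading digits MSB→LSB: 0E52
Strip leading zeros: E52
= 0xE52


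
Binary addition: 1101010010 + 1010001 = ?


Align and add column by column (LSB to MSB, carry propagating):
  01101010010
+ 00001010001
  -----------
  col 0: 0 + 1 + 0 (carry in) = 1 → bit 1, carry out 0
  col 1: 1 + 0 + 0 (carry in) = 1 → bit 1, carry out 0
  col 2: 0 + 0 + 0 (carry in) = 0 → bit 0, carry out 0
  col 3: 0 + 0 + 0 (carry in) = 0 → bit 0, carry out 0
  col 4: 1 + 1 + 0 (carry in) = 2 → bit 0, carry out 1
  col 5: 0 + 0 + 1 (carry in) = 1 → bit 1, carry out 0
  col 6: 1 + 1 + 0 (carry in) = 2 → bit 0, carry out 1
  col 7: 0 + 0 + 1 (carry in) = 1 → bit 1, carry out 0
  col 8: 1 + 0 + 0 (carry in) = 1 → bit 1, carry out 0
  col 9: 1 + 0 + 0 (carry in) = 1 → bit 1, carry out 0
  col 10: 0 + 0 + 0 (carry in) = 0 → bit 0, carry out 0
Reading bits MSB→LSB: 01110100011
Strip leading zeros: 1110100011
= 1110100011


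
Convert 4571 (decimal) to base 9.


Divide by 9 repeatedly:
4571 ÷ 9 = 507 remainder 8
507 ÷ 9 = 56 remainder 3
56 ÷ 9 = 6 remainder 2
6 ÷ 9 = 0 remainder 6
Reading remainders bottom-up:
= 6238


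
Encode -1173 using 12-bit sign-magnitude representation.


Sign bit: 1 (negative)
Magnitude: 1173 = 10010010101
= 110010010101


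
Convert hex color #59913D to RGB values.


Hex: #59913D
R = 59₁₆ = 89
G = 91₁₆ = 145
B = 3D₁₆ = 61
= RGB(89, 145, 61)


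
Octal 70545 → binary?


Each octal digit → 3 binary bits:
  7 = 111
  0 = 000
  5 = 101
  4 = 100
  5 = 101
Concatenate: 111 000 101 100 101
= 111000101100101


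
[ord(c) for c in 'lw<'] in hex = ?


String: 'lw<'  (3 characters)
Per-character ASCII lookup:
  'l': lowercase starts at 97: 'l' = 97 + 11 = 108 → 0x6C
  'w': lowercase starts at 97: 'w' = 97 + 22 = 119 → 0x77
  '<': special character: '<' = 60 → 0x3C
= 0x6C 0x77 0x3C


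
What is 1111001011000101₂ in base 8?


Group into 3-bit groups: 001111001011000101
  001 = 1
  111 = 7
  001 = 1
  011 = 3
  000 = 0
  101 = 5
= 0o171305


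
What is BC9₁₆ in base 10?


Positional values:
Position 0: 9 × 16^0 = 9 × 1 = 9
Position 1: C × 16^1 = 12 × 16 = 192
Position 2: B × 16^2 = 11 × 256 = 2816
Sum = 9 + 192 + 2816
= 3017


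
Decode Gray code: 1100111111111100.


Gray code: 1100111111111100
MSB stays the same: 1
Each subsequent bit = prev_binary XOR current_gray:
  B[1] = 1 XOR 1 = 0
  B[2] = 0 XOR 0 = 0
  B[3] = 0 XOR 0 = 0
  B[4] = 0 XOR 1 = 1
  B[5] = 1 XOR 1 = 0
  B[6] = 0 XOR 1 = 1
  B[7] = 1 XOR 1 = 0
  B[8] = 0 XOR 1 = 1
  B[9] = 1 XOR 1 = 0
  B[10] = 0 XOR 1 = 1
  B[11] = 1 XOR 1 = 0
  B[12] = 0 XOR 1 = 1
  B[13] = 1 XOR 1 = 0
  B[14] = 0 XOR 0 = 0
  B[15] = 0 XOR 0 = 0
= 1000101010101000 (35496 decimal)


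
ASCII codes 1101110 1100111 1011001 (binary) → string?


Codes (binary): 1101110 1100111 1011001
Per-code ASCII lookup:
  1101110 = 110  (range 97-122: lowercase, 110 - 97 = 13) → 'n'
  1100111 = 103  (range 97-122: lowercase, 103 - 97 = 6) → 'g'
  1011001 = 89  (range 65-90: uppercase, 89 - 65 = 24) → 'Y'
= 'ngY'


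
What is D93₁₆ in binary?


Each hex digit → 4 binary bits:
  D = 1101
  9 = 1001
  3 = 0011
Concatenate: 1101 1001 0011
= 110110010011


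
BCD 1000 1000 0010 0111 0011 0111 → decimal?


Each 4-bit group → digit:
  1000 → 8
  1000 → 8
  0010 → 2
  0111 → 7
  0011 → 3
  0111 → 7
= 882737


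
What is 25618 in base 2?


Divide by 2 repeatedly:
25618 ÷ 2 = 12809 remainder 0
12809 ÷ 2 = 6404 remainder 1
6404 ÷ 2 = 3202 remainder 0
3202 ÷ 2 = 1601 remainder 0
1601 ÷ 2 = 800 remainder 1
800 ÷ 2 = 400 remainder 0
400 ÷ 2 = 200 remainder 0
200 ÷ 2 = 100 remainder 0
100 ÷ 2 = 50 remainder 0
50 ÷ 2 = 25 remainder 0
25 ÷ 2 = 12 remainder 1
12 ÷ 2 = 6 remainder 0
6 ÷ 2 = 3 remainder 0
3 ÷ 2 = 1 remainder 1
1 ÷ 2 = 0 remainder 1
Reading remainders bottom-up:
= 110010000010010


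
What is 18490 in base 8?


Divide by 8 repeatedly:
18490 ÷ 8 = 2311 remainder 2
2311 ÷ 8 = 288 remainder 7
288 ÷ 8 = 36 remainder 0
36 ÷ 8 = 4 remainder 4
4 ÷ 8 = 0 remainder 4
Reading remainders bottom-up:
= 0o44072


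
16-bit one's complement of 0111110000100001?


Original: 0111110000100001
Invert all bits:
  bit 0: 0 → 1
  bit 1: 1 → 0
  bit 2: 1 → 0
  bit 3: 1 → 0
  bit 4: 1 → 0
  bit 5: 1 → 0
  bit 6: 0 → 1
  bit 7: 0 → 1
  bit 8: 0 → 1
  bit 9: 0 → 1
  bit 10: 1 → 0
  bit 11: 0 → 1
  bit 12: 0 → 1
  bit 13: 0 → 1
  bit 14: 0 → 1
  bit 15: 1 → 0
= 1000001111011110


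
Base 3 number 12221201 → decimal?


Positional values (base 3):
  1 × 3^0 = 1 × 1 = 1
  0 × 3^1 = 0 × 3 = 0
  2 × 3^2 = 2 × 9 = 18
  1 × 3^3 = 1 × 27 = 27
  2 × 3^4 = 2 × 81 = 162
  2 × 3^5 = 2 × 243 = 486
  2 × 3^6 = 2 × 729 = 1458
  1 × 3^7 = 1 × 2187 = 2187
Sum = 1 + 0 + 18 + 27 + 162 + 486 + 1458 + 2187
= 4339


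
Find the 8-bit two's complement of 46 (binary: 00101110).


Original: 00101110
Step 1 - Invert all bits: 11010001
Step 2 - Add 1: 11010001 + 1
= 11010010 (represents -46)


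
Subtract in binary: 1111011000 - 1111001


Align and subtract column by column (LSB to MSB, borrowing when needed):
  1111011000
- 0001111001
  ----------
  col 0: (0 - 0 borrow-in) - 1 → borrow from next column: (0+2) - 1 = 1, borrow out 1
  col 1: (0 - 1 borrow-in) - 0 → borrow from next column: (-1+2) - 0 = 1, borrow out 1
  col 2: (0 - 1 borrow-in) - 0 → borrow from next column: (-1+2) - 0 = 1, borrow out 1
  col 3: (1 - 1 borrow-in) - 1 → borrow from next column: (0+2) - 1 = 1, borrow out 1
  col 4: (1 - 1 borrow-in) - 1 → borrow from next column: (0+2) - 1 = 1, borrow out 1
  col 5: (0 - 1 borrow-in) - 1 → borrow from next column: (-1+2) - 1 = 0, borrow out 1
  col 6: (1 - 1 borrow-in) - 1 → borrow from next column: (0+2) - 1 = 1, borrow out 1
  col 7: (1 - 1 borrow-in) - 0 → 0 - 0 = 0, borrow out 0
  col 8: (1 - 0 borrow-in) - 0 → 1 - 0 = 1, borrow out 0
  col 9: (1 - 0 borrow-in) - 0 → 1 - 0 = 1, borrow out 0
Reading bits MSB→LSB: 1101011111
Strip leading zeros: 1101011111
= 1101011111


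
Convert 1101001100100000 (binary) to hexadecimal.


Group into 4-bit nibbles: 1101001100100000
  1101 = D
  0011 = 3
  0010 = 2
  0000 = 0
= 0xD320


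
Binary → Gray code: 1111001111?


Binary: 1111001111
Gray code: G = B XOR (B >> 1)
B >> 1 = 0111100111
1111001111 XOR 0111100111:
  1 XOR 0 = 1
  1 XOR 1 = 0
  1 XOR 1 = 0
  1 XOR 1 = 0
  0 XOR 1 = 1
  0 XOR 0 = 0
  1 XOR 0 = 1
  1 XOR 1 = 0
  1 XOR 1 = 0
  1 XOR 1 = 0
= 1000101000


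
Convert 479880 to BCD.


Each digit → 4-bit binary:
  4 → 0100
  7 → 0111
  9 → 1001
  8 → 1000
  8 → 1000
  0 → 0000
= 0100 0111 1001 1000 1000 0000


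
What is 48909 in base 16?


Divide by 16 repeatedly:
48909 ÷ 16 = 3056 remainder 13 (D)
3056 ÷ 16 = 191 remainder 0 (0)
191 ÷ 16 = 11 remainder 15 (F)
11 ÷ 16 = 0 remainder 11 (B)
Reading remainders bottom-up:
= 0xBF0D


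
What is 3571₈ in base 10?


Positional values:
Position 0: 1 × 8^0 = 1
Position 1: 7 × 8^1 = 56
Position 2: 5 × 8^2 = 320
Position 3: 3 × 8^3 = 1536
Sum = 1 + 56 + 320 + 1536
= 1913


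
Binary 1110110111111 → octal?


Group into 3-bit groups: 001110110111111
  001 = 1
  110 = 6
  110 = 6
  111 = 7
  111 = 7
= 0o16677


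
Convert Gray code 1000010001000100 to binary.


Gray code: 1000010001000100
MSB stays the same: 1
Each subsequent bit = prev_binary XOR current_gray:
  B[1] = 1 XOR 0 = 1
  B[2] = 1 XOR 0 = 1
  B[3] = 1 XOR 0 = 1
  B[4] = 1 XOR 0 = 1
  B[5] = 1 XOR 1 = 0
  B[6] = 0 XOR 0 = 0
  B[7] = 0 XOR 0 = 0
  B[8] = 0 XOR 0 = 0
  B[9] = 0 XOR 1 = 1
  B[10] = 1 XOR 0 = 1
  B[11] = 1 XOR 0 = 1
  B[12] = 1 XOR 0 = 1
  B[13] = 1 XOR 1 = 0
  B[14] = 0 XOR 0 = 0
  B[15] = 0 XOR 0 = 0
= 1111100001111000 (63608 decimal)


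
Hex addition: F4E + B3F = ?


Align and add column by column (LSB to MSB, each column mod 16 with carry):
  0F4E
+ 0B3F
  ----
  col 0: E(14) + F(15) + 0 (carry in) = 29 → D(13), carry out 1
  col 1: 4(4) + 3(3) + 1 (carry in) = 8 → 8(8), carry out 0
  col 2: F(15) + B(11) + 0 (carry in) = 26 → A(10), carry out 1
  col 3: 0(0) + 0(0) + 1 (carry in) = 1 → 1(1), carry out 0
Reading digits MSB→LSB: 1A8D
Strip leading zeros: 1A8D
= 0x1A8D


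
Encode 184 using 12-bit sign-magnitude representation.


Sign bit: 0 (positive)
Magnitude: 184 = 00010111000
= 000010111000


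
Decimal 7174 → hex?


Divide by 16 repeatedly:
7174 ÷ 16 = 448 remainder 6 (6)
448 ÷ 16 = 28 remainder 0 (0)
28 ÷ 16 = 1 remainder 12 (C)
1 ÷ 16 = 0 remainder 1 (1)
Reading remainders bottom-up:
= 0x1C06


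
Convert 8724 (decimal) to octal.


Divide by 8 repeatedly:
8724 ÷ 8 = 1090 remainder 4
1090 ÷ 8 = 136 remainder 2
136 ÷ 8 = 17 remainder 0
17 ÷ 8 = 2 remainder 1
2 ÷ 8 = 0 remainder 2
Reading remainders bottom-up:
= 0o21024


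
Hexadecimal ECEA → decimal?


Positional values:
Position 0: A × 16^0 = 10 × 1 = 10
Position 1: E × 16^1 = 14 × 16 = 224
Position 2: C × 16^2 = 12 × 256 = 3072
Position 3: E × 16^3 = 14 × 4096 = 57344
Sum = 10 + 224 + 3072 + 57344
= 60650


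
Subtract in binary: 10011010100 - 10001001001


Align and subtract column by column (LSB to MSB, borrowing when needed):
  10011010100
- 10001001001
  -----------
  col 0: (0 - 0 borrow-in) - 1 → borrow from next column: (0+2) - 1 = 1, borrow out 1
  col 1: (0 - 1 borrow-in) - 0 → borrow from next column: (-1+2) - 0 = 1, borrow out 1
  col 2: (1 - 1 borrow-in) - 0 → 0 - 0 = 0, borrow out 0
  col 3: (0 - 0 borrow-in) - 1 → borrow from next column: (0+2) - 1 = 1, borrow out 1
  col 4: (1 - 1 borrow-in) - 0 → 0 - 0 = 0, borrow out 0
  col 5: (0 - 0 borrow-in) - 0 → 0 - 0 = 0, borrow out 0
  col 6: (1 - 0 borrow-in) - 1 → 1 - 1 = 0, borrow out 0
  col 7: (1 - 0 borrow-in) - 0 → 1 - 0 = 1, borrow out 0
  col 8: (0 - 0 borrow-in) - 0 → 0 - 0 = 0, borrow out 0
  col 9: (0 - 0 borrow-in) - 0 → 0 - 0 = 0, borrow out 0
  col 10: (1 - 0 borrow-in) - 1 → 1 - 1 = 0, borrow out 0
Reading bits MSB→LSB: 00010001011
Strip leading zeros: 10001011
= 10001011


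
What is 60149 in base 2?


Divide by 2 repeatedly:
60149 ÷ 2 = 30074 remainder 1
30074 ÷ 2 = 15037 remainder 0
15037 ÷ 2 = 7518 remainder 1
7518 ÷ 2 = 3759 remainder 0
3759 ÷ 2 = 1879 remainder 1
1879 ÷ 2 = 939 remainder 1
939 ÷ 2 = 469 remainder 1
469 ÷ 2 = 234 remainder 1
234 ÷ 2 = 117 remainder 0
117 ÷ 2 = 58 remainder 1
58 ÷ 2 = 29 remainder 0
29 ÷ 2 = 14 remainder 1
14 ÷ 2 = 7 remainder 0
7 ÷ 2 = 3 remainder 1
3 ÷ 2 = 1 remainder 1
1 ÷ 2 = 0 remainder 1
Reading remainders bottom-up:
= 1110101011110101


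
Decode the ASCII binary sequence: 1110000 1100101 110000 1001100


Codes (binary): 1110000 1100101 110000 1001100
Per-code ASCII lookup:
  1110000 = 112  (range 97-122: lowercase, 112 - 97 = 15) → 'p'
  1100101 = 101  (range 97-122: lowercase, 101 - 97 = 4) → 'e'
  110000 = 48  (range 48-57: digits, 48 - 48 = 0) → '0'
  1001100 = 76  (range 65-90: uppercase, 76 - 65 = 11) → 'L'
= 'pe0L'


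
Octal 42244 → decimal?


Positional values:
Position 0: 4 × 8^0 = 4
Position 1: 4 × 8^1 = 32
Position 2: 2 × 8^2 = 128
Position 3: 2 × 8^3 = 1024
Position 4: 4 × 8^4 = 16384
Sum = 4 + 32 + 128 + 1024 + 16384
= 17572


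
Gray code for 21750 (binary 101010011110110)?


Binary: 101010011110110
Gray code: G = B XOR (B >> 1)
B >> 1 = 010101001111011
101010011110110 XOR 010101001111011:
  1 XOR 0 = 1
  0 XOR 1 = 1
  1 XOR 0 = 1
  0 XOR 1 = 1
  1 XOR 0 = 1
  0 XOR 1 = 1
  0 XOR 0 = 0
  1 XOR 0 = 1
  1 XOR 1 = 0
  1 XOR 1 = 0
  1 XOR 1 = 0
  0 XOR 1 = 1
  1 XOR 0 = 1
  1 XOR 1 = 0
  0 XOR 1 = 1
= 111111010001101


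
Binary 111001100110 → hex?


Group into 4-bit nibbles: 111001100110
  1110 = E
  0110 = 6
  0110 = 6
= 0xE66


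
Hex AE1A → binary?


Each hex digit → 4 binary bits:
  A = 1010
  E = 1110
  1 = 0001
  A = 1010
Concatenate: 1010 1110 0001 1010
= 1010111000011010


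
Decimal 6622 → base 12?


Divide by 12 repeatedly:
6622 ÷ 12 = 551 remainder 10
551 ÷ 12 = 45 remainder 11
45 ÷ 12 = 3 remainder 9
3 ÷ 12 = 0 remainder 3
Reading remainders bottom-up:
= 39BA


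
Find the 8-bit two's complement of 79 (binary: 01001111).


Original: 01001111
Step 1 - Invert all bits: 10110000
Step 2 - Add 1: 10110000 + 1
= 10110001 (represents -79)


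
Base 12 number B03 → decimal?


Positional values (base 12):
  3 × 12^0 = 3 × 1 = 3
  0 × 12^1 = 0 × 12 = 0
  B × 12^2 = 11 × 144 = 1584
Sum = 3 + 0 + 1584
= 1587


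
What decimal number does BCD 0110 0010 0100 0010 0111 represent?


Each 4-bit group → digit:
  0110 → 6
  0010 → 2
  0100 → 4
  0010 → 2
  0111 → 7
= 62427


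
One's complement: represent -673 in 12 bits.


Original: 001010100001
Invert all bits:
  bit 0: 0 → 1
  bit 1: 0 → 1
  bit 2: 1 → 0
  bit 3: 0 → 1
  bit 4: 1 → 0
  bit 5: 0 → 1
  bit 6: 1 → 0
  bit 7: 0 → 1
  bit 8: 0 → 1
  bit 9: 0 → 1
  bit 10: 0 → 1
  bit 11: 1 → 0
= 110101011110


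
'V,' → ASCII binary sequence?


String: 'V,'  (2 characters)
Per-character ASCII lookup:
  'V': uppercase starts at 65: 'V' = 65 + 21 = 86 → 1010110
  ',': special character: ',' = 44 → 101100
= 1010110 101100


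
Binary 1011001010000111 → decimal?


Positional values:
Bit 0: 1 × 2^0 = 1
Bit 1: 1 × 2^1 = 2
Bit 2: 1 × 2^2 = 4
Bit 7: 1 × 2^7 = 128
Bit 9: 1 × 2^9 = 512
Bit 12: 1 × 2^12 = 4096
Bit 13: 1 × 2^13 = 8192
Bit 15: 1 × 2^15 = 32768
Sum = 1 + 2 + 4 + 128 + 512 + 4096 + 8192 + 32768
= 45703


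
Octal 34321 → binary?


Each octal digit → 3 binary bits:
  3 = 011
  4 = 100
  3 = 011
  2 = 010
  1 = 001
Concatenate: 011 100 011 010 001
= 011100011010001


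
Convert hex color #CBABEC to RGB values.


Hex: #CBABEC
R = CB₁₆ = 203
G = AB₁₆ = 171
B = EC₁₆ = 236
= RGB(203, 171, 236)


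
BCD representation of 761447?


Each digit → 4-bit binary:
  7 → 0111
  6 → 0110
  1 → 0001
  4 → 0100
  4 → 0100
  7 → 0111
= 0111 0110 0001 0100 0100 0111


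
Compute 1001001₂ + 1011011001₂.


Align and add column by column (LSB to MSB, carry propagating):
  00001001001
+ 01011011001
  -----------
  col 0: 1 + 1 + 0 (carry in) = 2 → bit 0, carry out 1
  col 1: 0 + 0 + 1 (carry in) = 1 → bit 1, carry out 0
  col 2: 0 + 0 + 0 (carry in) = 0 → bit 0, carry out 0
  col 3: 1 + 1 + 0 (carry in) = 2 → bit 0, carry out 1
  col 4: 0 + 1 + 1 (carry in) = 2 → bit 0, carry out 1
  col 5: 0 + 0 + 1 (carry in) = 1 → bit 1, carry out 0
  col 6: 1 + 1 + 0 (carry in) = 2 → bit 0, carry out 1
  col 7: 0 + 1 + 1 (carry in) = 2 → bit 0, carry out 1
  col 8: 0 + 0 + 1 (carry in) = 1 → bit 1, carry out 0
  col 9: 0 + 1 + 0 (carry in) = 1 → bit 1, carry out 0
  col 10: 0 + 0 + 0 (carry in) = 0 → bit 0, carry out 0
Reading bits MSB→LSB: 01100100010
Strip leading zeros: 1100100010
= 1100100010


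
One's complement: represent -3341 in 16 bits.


Original: 0000110100001101
Invert all bits:
  bit 0: 0 → 1
  bit 1: 0 → 1
  bit 2: 0 → 1
  bit 3: 0 → 1
  bit 4: 1 → 0
  bit 5: 1 → 0
  bit 6: 0 → 1
  bit 7: 1 → 0
  bit 8: 0 → 1
  bit 9: 0 → 1
  bit 10: 0 → 1
  bit 11: 0 → 1
  bit 12: 1 → 0
  bit 13: 1 → 0
  bit 14: 0 → 1
  bit 15: 1 → 0
= 1111001011110010


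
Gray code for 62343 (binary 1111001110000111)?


Binary: 1111001110000111
Gray code: G = B XOR (B >> 1)
B >> 1 = 0111100111000011
1111001110000111 XOR 0111100111000011:
  1 XOR 0 = 1
  1 XOR 1 = 0
  1 XOR 1 = 0
  1 XOR 1 = 0
  0 XOR 1 = 1
  0 XOR 0 = 0
  1 XOR 0 = 1
  1 XOR 1 = 0
  1 XOR 1 = 0
  0 XOR 1 = 1
  0 XOR 0 = 0
  0 XOR 0 = 0
  0 XOR 0 = 0
  1 XOR 0 = 1
  1 XOR 1 = 0
  1 XOR 1 = 0
= 1000101001000100


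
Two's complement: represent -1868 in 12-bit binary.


Original: 011101001100
Step 1 - Invert all bits: 100010110011
Step 2 - Add 1: 100010110011 + 1
= 100010110100 (represents -1868)


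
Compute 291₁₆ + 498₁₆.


Align and add column by column (LSB to MSB, each column mod 16 with carry):
  0291
+ 0498
  ----
  col 0: 1(1) + 8(8) + 0 (carry in) = 9 → 9(9), carry out 0
  col 1: 9(9) + 9(9) + 0 (carry in) = 18 → 2(2), carry out 1
  col 2: 2(2) + 4(4) + 1 (carry in) = 7 → 7(7), carry out 0
  col 3: 0(0) + 0(0) + 0 (carry in) = 0 → 0(0), carry out 0
Reading digits MSB→LSB: 0729
Strip leading zeros: 729
= 0x729


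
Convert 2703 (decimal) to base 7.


Divide by 7 repeatedly:
2703 ÷ 7 = 386 remainder 1
386 ÷ 7 = 55 remainder 1
55 ÷ 7 = 7 remainder 6
7 ÷ 7 = 1 remainder 0
1 ÷ 7 = 0 remainder 1
Reading remainders bottom-up:
= 10611


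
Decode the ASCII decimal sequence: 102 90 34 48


Codes (decimal): 102 90 34 48
Per-code ASCII lookup:
  102  (range 97-122: lowercase, 102 - 97 = 5) → 'f'
  90  (range 65-90: uppercase, 90 - 65 = 25) → 'Z'
  34  (special character) → '"'
  48  (range 48-57: digits, 48 - 48 = 0) → '0'
= 'fZ"0'


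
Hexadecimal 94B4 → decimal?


Positional values:
Position 0: 4 × 16^0 = 4 × 1 = 4
Position 1: B × 16^1 = 11 × 16 = 176
Position 2: 4 × 16^2 = 4 × 256 = 1024
Position 3: 9 × 16^3 = 9 × 4096 = 36864
Sum = 4 + 176 + 1024 + 36864
= 38068


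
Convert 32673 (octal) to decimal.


Positional values:
Position 0: 3 × 8^0 = 3
Position 1: 7 × 8^1 = 56
Position 2: 6 × 8^2 = 384
Position 3: 2 × 8^3 = 1024
Position 4: 3 × 8^4 = 12288
Sum = 3 + 56 + 384 + 1024 + 12288
= 13755


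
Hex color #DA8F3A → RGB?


Hex: #DA8F3A
R = DA₁₆ = 218
G = 8F₁₆ = 143
B = 3A₁₆ = 58
= RGB(218, 143, 58)


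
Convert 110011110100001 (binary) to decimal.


Positional values:
Bit 0: 1 × 2^0 = 1
Bit 5: 1 × 2^5 = 32
Bit 7: 1 × 2^7 = 128
Bit 8: 1 × 2^8 = 256
Bit 9: 1 × 2^9 = 512
Bit 10: 1 × 2^10 = 1024
Bit 13: 1 × 2^13 = 8192
Bit 14: 1 × 2^14 = 16384
Sum = 1 + 32 + 128 + 256 + 512 + 1024 + 8192 + 16384
= 26529


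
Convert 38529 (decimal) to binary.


Divide by 2 repeatedly:
38529 ÷ 2 = 19264 remainder 1
19264 ÷ 2 = 9632 remainder 0
9632 ÷ 2 = 4816 remainder 0
4816 ÷ 2 = 2408 remainder 0
2408 ÷ 2 = 1204 remainder 0
1204 ÷ 2 = 602 remainder 0
602 ÷ 2 = 301 remainder 0
301 ÷ 2 = 150 remainder 1
150 ÷ 2 = 75 remainder 0
75 ÷ 2 = 37 remainder 1
37 ÷ 2 = 18 remainder 1
18 ÷ 2 = 9 remainder 0
9 ÷ 2 = 4 remainder 1
4 ÷ 2 = 2 remainder 0
2 ÷ 2 = 1 remainder 0
1 ÷ 2 = 0 remainder 1
Reading remainders bottom-up:
= 1001011010000001


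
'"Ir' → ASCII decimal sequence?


String: '"Ir'  (3 characters)
Per-character ASCII lookup:
  '"': special character: '"' = 34
  'I': uppercase starts at 65: 'I' = 65 + 8 = 73
  'r': lowercase starts at 97: 'r' = 97 + 17 = 114
= 34 73 114


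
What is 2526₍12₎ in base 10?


Positional values (base 12):
  6 × 12^0 = 6 × 1 = 6
  2 × 12^1 = 2 × 12 = 24
  5 × 12^2 = 5 × 144 = 720
  2 × 12^3 = 2 × 1728 = 3456
Sum = 6 + 24 + 720 + 3456
= 4206


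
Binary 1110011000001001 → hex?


Group into 4-bit nibbles: 1110011000001001
  1110 = E
  0110 = 6
  0000 = 0
  1001 = 9
= 0xE609


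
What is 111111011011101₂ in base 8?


Group into 3-bit groups: 111111011011101
  111 = 7
  111 = 7
  011 = 3
  011 = 3
  101 = 5
= 0o77335


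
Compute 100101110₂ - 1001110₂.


Align and subtract column by column (LSB to MSB, borrowing when needed):
  100101110
- 001001110
  ---------
  col 0: (0 - 0 borrow-in) - 0 → 0 - 0 = 0, borrow out 0
  col 1: (1 - 0 borrow-in) - 1 → 1 - 1 = 0, borrow out 0
  col 2: (1 - 0 borrow-in) - 1 → 1 - 1 = 0, borrow out 0
  col 3: (1 - 0 borrow-in) - 1 → 1 - 1 = 0, borrow out 0
  col 4: (0 - 0 borrow-in) - 0 → 0 - 0 = 0, borrow out 0
  col 5: (1 - 0 borrow-in) - 0 → 1 - 0 = 1, borrow out 0
  col 6: (0 - 0 borrow-in) - 1 → borrow from next column: (0+2) - 1 = 1, borrow out 1
  col 7: (0 - 1 borrow-in) - 0 → borrow from next column: (-1+2) - 0 = 1, borrow out 1
  col 8: (1 - 1 borrow-in) - 0 → 0 - 0 = 0, borrow out 0
Reading bits MSB→LSB: 011100000
Strip leading zeros: 11100000
= 11100000


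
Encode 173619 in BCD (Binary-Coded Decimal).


Each digit → 4-bit binary:
  1 → 0001
  7 → 0111
  3 → 0011
  6 → 0110
  1 → 0001
  9 → 1001
= 0001 0111 0011 0110 0001 1001


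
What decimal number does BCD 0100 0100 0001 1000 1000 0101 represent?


Each 4-bit group → digit:
  0100 → 4
  0100 → 4
  0001 → 1
  1000 → 8
  1000 → 8
  0101 → 5
= 441885


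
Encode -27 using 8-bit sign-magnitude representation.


Sign bit: 1 (negative)
Magnitude: 27 = 0011011
= 10011011


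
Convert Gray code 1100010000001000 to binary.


Gray code: 1100010000001000
MSB stays the same: 1
Each subsequent bit = prev_binary XOR current_gray:
  B[1] = 1 XOR 1 = 0
  B[2] = 0 XOR 0 = 0
  B[3] = 0 XOR 0 = 0
  B[4] = 0 XOR 0 = 0
  B[5] = 0 XOR 1 = 1
  B[6] = 1 XOR 0 = 1
  B[7] = 1 XOR 0 = 1
  B[8] = 1 XOR 0 = 1
  B[9] = 1 XOR 0 = 1
  B[10] = 1 XOR 0 = 1
  B[11] = 1 XOR 0 = 1
  B[12] = 1 XOR 1 = 0
  B[13] = 0 XOR 0 = 0
  B[14] = 0 XOR 0 = 0
  B[15] = 0 XOR 0 = 0
= 1000011111110000 (34800 decimal)


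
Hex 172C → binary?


Each hex digit → 4 binary bits:
  1 = 0001
  7 = 0111
  2 = 0010
  C = 1100
Concatenate: 0001 0111 0010 1100
= 0001011100101100


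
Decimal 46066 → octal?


Divide by 8 repeatedly:
46066 ÷ 8 = 5758 remainder 2
5758 ÷ 8 = 719 remainder 6
719 ÷ 8 = 89 remainder 7
89 ÷ 8 = 11 remainder 1
11 ÷ 8 = 1 remainder 3
1 ÷ 8 = 0 remainder 1
Reading remainders bottom-up:
= 0o131762


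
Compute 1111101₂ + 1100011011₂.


Align and add column by column (LSB to MSB, carry propagating):
  00001111101
+ 01100011011
  -----------
  col 0: 1 + 1 + 0 (carry in) = 2 → bit 0, carry out 1
  col 1: 0 + 1 + 1 (carry in) = 2 → bit 0, carry out 1
  col 2: 1 + 0 + 1 (carry in) = 2 → bit 0, carry out 1
  col 3: 1 + 1 + 1 (carry in) = 3 → bit 1, carry out 1
  col 4: 1 + 1 + 1 (carry in) = 3 → bit 1, carry out 1
  col 5: 1 + 0 + 1 (carry in) = 2 → bit 0, carry out 1
  col 6: 1 + 0 + 1 (carry in) = 2 → bit 0, carry out 1
  col 7: 0 + 0 + 1 (carry in) = 1 → bit 1, carry out 0
  col 8: 0 + 1 + 0 (carry in) = 1 → bit 1, carry out 0
  col 9: 0 + 1 + 0 (carry in) = 1 → bit 1, carry out 0
  col 10: 0 + 0 + 0 (carry in) = 0 → bit 0, carry out 0
Reading bits MSB→LSB: 01110011000
Strip leading zeros: 1110011000
= 1110011000


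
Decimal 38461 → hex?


Divide by 16 repeatedly:
38461 ÷ 16 = 2403 remainder 13 (D)
2403 ÷ 16 = 150 remainder 3 (3)
150 ÷ 16 = 9 remainder 6 (6)
9 ÷ 16 = 0 remainder 9 (9)
Reading remainders bottom-up:
= 0x963D


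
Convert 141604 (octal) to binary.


Each octal digit → 3 binary bits:
  1 = 001
  4 = 100
  1 = 001
  6 = 110
  0 = 000
  4 = 100
Concatenate: 001 100 001 110 000 100
= 001100001110000100


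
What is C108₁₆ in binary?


Each hex digit → 4 binary bits:
  C = 1100
  1 = 0001
  0 = 0000
  8 = 1000
Concatenate: 1100 0001 0000 1000
= 1100000100001000


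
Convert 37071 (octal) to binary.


Each octal digit → 3 binary bits:
  3 = 011
  7 = 111
  0 = 000
  7 = 111
  1 = 001
Concatenate: 011 111 000 111 001
= 011111000111001


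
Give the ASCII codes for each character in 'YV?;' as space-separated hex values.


String: 'YV?;'  (4 characters)
Per-character ASCII lookup:
  'Y': uppercase starts at 65: 'Y' = 65 + 24 = 89 → 0x59
  'V': uppercase starts at 65: 'V' = 65 + 21 = 86 → 0x56
  '?': special character: '?' = 63 → 0x3F
  ';': special character: ';' = 59 → 0x3B
= 0x59 0x56 0x3F 0x3B


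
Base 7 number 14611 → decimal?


Positional values (base 7):
  1 × 7^0 = 1 × 1 = 1
  1 × 7^1 = 1 × 7 = 7
  6 × 7^2 = 6 × 49 = 294
  4 × 7^3 = 4 × 343 = 1372
  1 × 7^4 = 1 × 2401 = 2401
Sum = 1 + 7 + 294 + 1372 + 2401
= 4075


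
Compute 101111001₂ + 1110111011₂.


Align and add column by column (LSB to MSB, carry propagating):
  00101111001
+ 01110111011
  -----------
  col 0: 1 + 1 + 0 (carry in) = 2 → bit 0, carry out 1
  col 1: 0 + 1 + 1 (carry in) = 2 → bit 0, carry out 1
  col 2: 0 + 0 + 1 (carry in) = 1 → bit 1, carry out 0
  col 3: 1 + 1 + 0 (carry in) = 2 → bit 0, carry out 1
  col 4: 1 + 1 + 1 (carry in) = 3 → bit 1, carry out 1
  col 5: 1 + 1 + 1 (carry in) = 3 → bit 1, carry out 1
  col 6: 1 + 0 + 1 (carry in) = 2 → bit 0, carry out 1
  col 7: 0 + 1 + 1 (carry in) = 2 → bit 0, carry out 1
  col 8: 1 + 1 + 1 (carry in) = 3 → bit 1, carry out 1
  col 9: 0 + 1 + 1 (carry in) = 2 → bit 0, carry out 1
  col 10: 0 + 0 + 1 (carry in) = 1 → bit 1, carry out 0
Reading bits MSB→LSB: 10100110100
Strip leading zeros: 10100110100
= 10100110100


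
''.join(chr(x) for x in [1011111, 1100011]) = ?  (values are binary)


Codes (binary): 1011111 1100011
Per-code ASCII lookup:
  1011111 = 95  (special character) → '_'
  1100011 = 99  (range 97-122: lowercase, 99 - 97 = 2) → 'c'
= '_c'


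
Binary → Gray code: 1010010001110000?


Binary: 1010010001110000
Gray code: G = B XOR (B >> 1)
B >> 1 = 0101001000111000
1010010001110000 XOR 0101001000111000:
  1 XOR 0 = 1
  0 XOR 1 = 1
  1 XOR 0 = 1
  0 XOR 1 = 1
  0 XOR 0 = 0
  1 XOR 0 = 1
  0 XOR 1 = 1
  0 XOR 0 = 0
  0 XOR 0 = 0
  1 XOR 0 = 1
  1 XOR 1 = 0
  1 XOR 1 = 0
  0 XOR 1 = 1
  0 XOR 0 = 0
  0 XOR 0 = 0
  0 XOR 0 = 0
= 1111011001001000


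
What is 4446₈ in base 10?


Positional values:
Position 0: 6 × 8^0 = 6
Position 1: 4 × 8^1 = 32
Position 2: 4 × 8^2 = 256
Position 3: 4 × 8^3 = 2048
Sum = 6 + 32 + 256 + 2048
= 2342


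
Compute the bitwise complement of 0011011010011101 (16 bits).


Original: 0011011010011101
Invert all bits:
  bit 0: 0 → 1
  bit 1: 0 → 1
  bit 2: 1 → 0
  bit 3: 1 → 0
  bit 4: 0 → 1
  bit 5: 1 → 0
  bit 6: 1 → 0
  bit 7: 0 → 1
  bit 8: 1 → 0
  bit 9: 0 → 1
  bit 10: 0 → 1
  bit 11: 1 → 0
  bit 12: 1 → 0
  bit 13: 1 → 0
  bit 14: 0 → 1
  bit 15: 1 → 0
= 1100100101100010


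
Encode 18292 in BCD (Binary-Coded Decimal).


Each digit → 4-bit binary:
  1 → 0001
  8 → 1000
  2 → 0010
  9 → 1001
  2 → 0010
= 0001 1000 0010 1001 0010


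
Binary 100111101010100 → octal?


Group into 3-bit groups: 100111101010100
  100 = 4
  111 = 7
  101 = 5
  010 = 2
  100 = 4
= 0o47524


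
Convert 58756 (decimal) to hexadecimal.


Divide by 16 repeatedly:
58756 ÷ 16 = 3672 remainder 4 (4)
3672 ÷ 16 = 229 remainder 8 (8)
229 ÷ 16 = 14 remainder 5 (5)
14 ÷ 16 = 0 remainder 14 (E)
Reading remainders bottom-up:
= 0xE584


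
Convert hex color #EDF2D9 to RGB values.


Hex: #EDF2D9
R = ED₁₆ = 237
G = F2₁₆ = 242
B = D9₁₆ = 217
= RGB(237, 242, 217)


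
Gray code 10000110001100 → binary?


Gray code: 10000110001100
MSB stays the same: 1
Each subsequent bit = prev_binary XOR current_gray:
  B[1] = 1 XOR 0 = 1
  B[2] = 1 XOR 0 = 1
  B[3] = 1 XOR 0 = 1
  B[4] = 1 XOR 0 = 1
  B[5] = 1 XOR 1 = 0
  B[6] = 0 XOR 1 = 1
  B[7] = 1 XOR 0 = 1
  B[8] = 1 XOR 0 = 1
  B[9] = 1 XOR 0 = 1
  B[10] = 1 XOR 1 = 0
  B[11] = 0 XOR 1 = 1
  B[12] = 1 XOR 0 = 1
  B[13] = 1 XOR 0 = 1
= 11111011110111 (16119 decimal)


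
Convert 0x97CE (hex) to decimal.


Positional values:
Position 0: E × 16^0 = 14 × 1 = 14
Position 1: C × 16^1 = 12 × 16 = 192
Position 2: 7 × 16^2 = 7 × 256 = 1792
Position 3: 9 × 16^3 = 9 × 4096 = 36864
Sum = 14 + 192 + 1792 + 36864
= 38862


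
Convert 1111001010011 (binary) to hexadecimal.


Group into 4-bit nibbles: 0001111001010011
  0001 = 1
  1110 = E
  0101 = 5
  0011 = 3
= 0x1E53


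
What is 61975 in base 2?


Divide by 2 repeatedly:
61975 ÷ 2 = 30987 remainder 1
30987 ÷ 2 = 15493 remainder 1
15493 ÷ 2 = 7746 remainder 1
7746 ÷ 2 = 3873 remainder 0
3873 ÷ 2 = 1936 remainder 1
1936 ÷ 2 = 968 remainder 0
968 ÷ 2 = 484 remainder 0
484 ÷ 2 = 242 remainder 0
242 ÷ 2 = 121 remainder 0
121 ÷ 2 = 60 remainder 1
60 ÷ 2 = 30 remainder 0
30 ÷ 2 = 15 remainder 0
15 ÷ 2 = 7 remainder 1
7 ÷ 2 = 3 remainder 1
3 ÷ 2 = 1 remainder 1
1 ÷ 2 = 0 remainder 1
Reading remainders bottom-up:
= 1111001000010111


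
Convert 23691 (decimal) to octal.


Divide by 8 repeatedly:
23691 ÷ 8 = 2961 remainder 3
2961 ÷ 8 = 370 remainder 1
370 ÷ 8 = 46 remainder 2
46 ÷ 8 = 5 remainder 6
5 ÷ 8 = 0 remainder 5
Reading remainders bottom-up:
= 0o56213


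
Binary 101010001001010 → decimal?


Positional values:
Bit 1: 1 × 2^1 = 2
Bit 3: 1 × 2^3 = 8
Bit 6: 1 × 2^6 = 64
Bit 10: 1 × 2^10 = 1024
Bit 12: 1 × 2^12 = 4096
Bit 14: 1 × 2^14 = 16384
Sum = 2 + 8 + 64 + 1024 + 4096 + 16384
= 21578


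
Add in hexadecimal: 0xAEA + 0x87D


Align and add column by column (LSB to MSB, each column mod 16 with carry):
  0AEA
+ 087D
  ----
  col 0: A(10) + D(13) + 0 (carry in) = 23 → 7(7), carry out 1
  col 1: E(14) + 7(7) + 1 (carry in) = 22 → 6(6), carry out 1
  col 2: A(10) + 8(8) + 1 (carry in) = 19 → 3(3), carry out 1
  col 3: 0(0) + 0(0) + 1 (carry in) = 1 → 1(1), carry out 0
Reading digits MSB→LSB: 1367
Strip leading zeros: 1367
= 0x1367
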